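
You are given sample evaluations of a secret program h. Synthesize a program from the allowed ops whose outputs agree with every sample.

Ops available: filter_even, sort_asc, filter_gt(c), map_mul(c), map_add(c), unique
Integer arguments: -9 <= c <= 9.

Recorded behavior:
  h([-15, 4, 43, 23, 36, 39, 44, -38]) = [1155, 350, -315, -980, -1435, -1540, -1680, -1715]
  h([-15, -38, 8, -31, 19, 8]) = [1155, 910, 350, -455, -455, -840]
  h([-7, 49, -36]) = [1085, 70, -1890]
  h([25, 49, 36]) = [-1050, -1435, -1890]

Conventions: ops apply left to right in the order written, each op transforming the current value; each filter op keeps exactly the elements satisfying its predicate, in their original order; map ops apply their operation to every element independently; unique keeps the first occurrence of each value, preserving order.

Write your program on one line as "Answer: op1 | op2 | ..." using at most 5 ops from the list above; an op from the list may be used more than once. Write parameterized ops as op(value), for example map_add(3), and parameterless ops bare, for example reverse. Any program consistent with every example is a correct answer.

map_add(3) | map_add(2) | sort_asc | map_mul(-7) | map_mul(5)

Check, running the answer program on each example:
  [-15, 4, 43, 23, 36, 39, 44, -38] -> [-12, 7, 46, 26, 39, 42, 47, -35] -> [-10, 9, 48, 28, 41, 44, 49, -33] -> [-33, -10, 9, 28, 41, 44, 48, 49] -> [231, 70, -63, -196, -287, -308, -336, -343] -> [1155, 350, -315, -980, -1435, -1540, -1680, -1715]
  [-15, -38, 8, -31, 19, 8] -> [-12, -35, 11, -28, 22, 11] -> [-10, -33, 13, -26, 24, 13] -> [-33, -26, -10, 13, 13, 24] -> [231, 182, 70, -91, -91, -168] -> [1155, 910, 350, -455, -455, -840]
  [-7, 49, -36] -> [-4, 52, -33] -> [-2, 54, -31] -> [-31, -2, 54] -> [217, 14, -378] -> [1085, 70, -1890]
  [25, 49, 36] -> [28, 52, 39] -> [30, 54, 41] -> [30, 41, 54] -> [-210, -287, -378] -> [-1050, -1435, -1890]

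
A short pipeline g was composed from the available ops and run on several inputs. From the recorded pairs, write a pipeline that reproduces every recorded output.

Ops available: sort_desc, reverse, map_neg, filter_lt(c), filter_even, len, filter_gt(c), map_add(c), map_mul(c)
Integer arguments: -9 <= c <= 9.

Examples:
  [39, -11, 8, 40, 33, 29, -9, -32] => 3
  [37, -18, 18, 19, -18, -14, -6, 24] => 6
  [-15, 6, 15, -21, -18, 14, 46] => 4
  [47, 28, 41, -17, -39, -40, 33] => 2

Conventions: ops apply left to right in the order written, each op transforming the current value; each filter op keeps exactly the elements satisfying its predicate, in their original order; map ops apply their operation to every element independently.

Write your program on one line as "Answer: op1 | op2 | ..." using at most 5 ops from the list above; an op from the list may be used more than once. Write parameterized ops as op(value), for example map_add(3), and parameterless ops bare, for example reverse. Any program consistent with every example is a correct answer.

map_mul(3) | reverse | filter_even | sort_desc | len

Check, running the answer program on each example:
  [39, -11, 8, 40, 33, 29, -9, -32] -> [117, -33, 24, 120, 99, 87, -27, -96] -> [-96, -27, 87, 99, 120, 24, -33, 117] -> [-96, 120, 24] -> [120, 24, -96] -> 3
  [37, -18, 18, 19, -18, -14, -6, 24] -> [111, -54, 54, 57, -54, -42, -18, 72] -> [72, -18, -42, -54, 57, 54, -54, 111] -> [72, -18, -42, -54, 54, -54] -> [72, 54, -18, -42, -54, -54] -> 6
  [-15, 6, 15, -21, -18, 14, 46] -> [-45, 18, 45, -63, -54, 42, 138] -> [138, 42, -54, -63, 45, 18, -45] -> [138, 42, -54, 18] -> [138, 42, 18, -54] -> 4
  [47, 28, 41, -17, -39, -40, 33] -> [141, 84, 123, -51, -117, -120, 99] -> [99, -120, -117, -51, 123, 84, 141] -> [-120, 84] -> [84, -120] -> 2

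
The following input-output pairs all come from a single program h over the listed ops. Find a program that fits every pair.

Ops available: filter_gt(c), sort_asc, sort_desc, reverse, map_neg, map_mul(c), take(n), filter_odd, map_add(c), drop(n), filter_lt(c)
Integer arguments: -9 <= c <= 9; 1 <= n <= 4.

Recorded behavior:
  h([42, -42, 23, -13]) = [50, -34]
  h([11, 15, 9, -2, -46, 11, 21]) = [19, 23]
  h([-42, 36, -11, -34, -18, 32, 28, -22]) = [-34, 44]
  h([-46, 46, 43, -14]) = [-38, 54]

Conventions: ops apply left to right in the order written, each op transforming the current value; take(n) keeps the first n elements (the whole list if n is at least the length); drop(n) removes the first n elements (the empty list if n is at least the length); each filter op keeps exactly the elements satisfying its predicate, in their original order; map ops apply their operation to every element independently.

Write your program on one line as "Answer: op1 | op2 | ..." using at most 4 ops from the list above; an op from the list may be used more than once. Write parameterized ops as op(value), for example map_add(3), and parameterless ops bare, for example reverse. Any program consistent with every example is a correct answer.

map_add(8) | take(4) | take(2)

Check, running the answer program on each example:
  [42, -42, 23, -13] -> [50, -34, 31, -5] -> [50, -34, 31, -5] -> [50, -34]
  [11, 15, 9, -2, -46, 11, 21] -> [19, 23, 17, 6, -38, 19, 29] -> [19, 23, 17, 6] -> [19, 23]
  [-42, 36, -11, -34, -18, 32, 28, -22] -> [-34, 44, -3, -26, -10, 40, 36, -14] -> [-34, 44, -3, -26] -> [-34, 44]
  [-46, 46, 43, -14] -> [-38, 54, 51, -6] -> [-38, 54, 51, -6] -> [-38, 54]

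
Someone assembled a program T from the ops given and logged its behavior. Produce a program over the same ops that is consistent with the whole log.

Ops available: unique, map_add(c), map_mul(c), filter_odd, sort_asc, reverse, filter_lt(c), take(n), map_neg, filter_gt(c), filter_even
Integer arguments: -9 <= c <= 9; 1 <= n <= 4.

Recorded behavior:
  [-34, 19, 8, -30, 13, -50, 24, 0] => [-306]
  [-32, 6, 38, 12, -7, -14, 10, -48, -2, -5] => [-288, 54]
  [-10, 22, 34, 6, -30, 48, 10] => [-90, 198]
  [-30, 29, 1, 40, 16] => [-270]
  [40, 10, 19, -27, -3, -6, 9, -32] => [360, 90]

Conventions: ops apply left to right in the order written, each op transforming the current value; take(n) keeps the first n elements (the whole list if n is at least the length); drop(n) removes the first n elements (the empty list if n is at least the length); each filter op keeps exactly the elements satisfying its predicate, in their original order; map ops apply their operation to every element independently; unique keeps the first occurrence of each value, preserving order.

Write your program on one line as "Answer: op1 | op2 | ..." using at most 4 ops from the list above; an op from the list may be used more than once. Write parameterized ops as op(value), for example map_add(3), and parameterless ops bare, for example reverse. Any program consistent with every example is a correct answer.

map_mul(-1) | take(2) | filter_even | map_mul(-9)

Check, running the answer program on each example:
  [-34, 19, 8, -30, 13, -50, 24, 0] -> [34, -19, -8, 30, -13, 50, -24, 0] -> [34, -19] -> [34] -> [-306]
  [-32, 6, 38, 12, -7, -14, 10, -48, -2, -5] -> [32, -6, -38, -12, 7, 14, -10, 48, 2, 5] -> [32, -6] -> [32, -6] -> [-288, 54]
  [-10, 22, 34, 6, -30, 48, 10] -> [10, -22, -34, -6, 30, -48, -10] -> [10, -22] -> [10, -22] -> [-90, 198]
  [-30, 29, 1, 40, 16] -> [30, -29, -1, -40, -16] -> [30, -29] -> [30] -> [-270]
  [40, 10, 19, -27, -3, -6, 9, -32] -> [-40, -10, -19, 27, 3, 6, -9, 32] -> [-40, -10] -> [-40, -10] -> [360, 90]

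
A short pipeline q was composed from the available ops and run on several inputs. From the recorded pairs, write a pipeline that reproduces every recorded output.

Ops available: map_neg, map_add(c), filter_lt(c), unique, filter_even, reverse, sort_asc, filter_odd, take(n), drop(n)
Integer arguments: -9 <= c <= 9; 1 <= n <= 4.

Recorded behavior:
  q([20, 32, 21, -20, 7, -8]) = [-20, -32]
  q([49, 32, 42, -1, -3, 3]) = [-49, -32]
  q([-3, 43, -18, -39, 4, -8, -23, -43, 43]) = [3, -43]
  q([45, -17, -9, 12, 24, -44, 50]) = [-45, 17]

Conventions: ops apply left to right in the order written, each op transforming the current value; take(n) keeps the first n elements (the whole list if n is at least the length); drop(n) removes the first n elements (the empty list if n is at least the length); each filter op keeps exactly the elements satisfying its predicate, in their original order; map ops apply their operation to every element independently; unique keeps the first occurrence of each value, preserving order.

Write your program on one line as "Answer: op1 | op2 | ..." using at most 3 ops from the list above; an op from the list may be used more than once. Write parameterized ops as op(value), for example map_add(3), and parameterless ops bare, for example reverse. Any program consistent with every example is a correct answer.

unique | take(2) | map_neg

Check, running the answer program on each example:
  [20, 32, 21, -20, 7, -8] -> [20, 32, 21, -20, 7, -8] -> [20, 32] -> [-20, -32]
  [49, 32, 42, -1, -3, 3] -> [49, 32, 42, -1, -3, 3] -> [49, 32] -> [-49, -32]
  [-3, 43, -18, -39, 4, -8, -23, -43, 43] -> [-3, 43, -18, -39, 4, -8, -23, -43] -> [-3, 43] -> [3, -43]
  [45, -17, -9, 12, 24, -44, 50] -> [45, -17, -9, 12, 24, -44, 50] -> [45, -17] -> [-45, 17]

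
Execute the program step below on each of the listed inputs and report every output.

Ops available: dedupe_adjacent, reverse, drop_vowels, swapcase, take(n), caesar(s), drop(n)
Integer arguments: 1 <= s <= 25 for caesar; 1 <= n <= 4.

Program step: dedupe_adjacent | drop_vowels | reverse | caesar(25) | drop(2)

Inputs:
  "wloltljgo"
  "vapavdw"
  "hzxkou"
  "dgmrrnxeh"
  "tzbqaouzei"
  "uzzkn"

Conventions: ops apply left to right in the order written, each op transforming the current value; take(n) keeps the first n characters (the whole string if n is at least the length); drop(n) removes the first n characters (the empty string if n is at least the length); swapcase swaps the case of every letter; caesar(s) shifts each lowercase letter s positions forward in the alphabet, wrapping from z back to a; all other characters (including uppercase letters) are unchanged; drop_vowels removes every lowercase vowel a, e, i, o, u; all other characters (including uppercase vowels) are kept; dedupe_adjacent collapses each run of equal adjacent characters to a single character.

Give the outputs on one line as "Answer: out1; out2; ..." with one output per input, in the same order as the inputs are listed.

"kskkv"; "uou"; "yg"; "mqlfc"; "ays"; "y"

Execution, op by op:
  "wloltljgo" -> "wloltljgo" -> "wlltljg" -> "gjltllw" -> "fikskkv" -> "kskkv"
  "vapavdw" -> "vapavdw" -> "vpvdw" -> "wdvpv" -> "vcuou" -> "uou"
  "hzxkou" -> "hzxkou" -> "hzxk" -> "kxzh" -> "jwyg" -> "yg"
  "dgmrrnxeh" -> "dgmrnxeh" -> "dgmrnxh" -> "hxnrmgd" -> "gwmqlfc" -> "mqlfc"
  "tzbqaouzei" -> "tzbqaouzei" -> "tzbqz" -> "zqbzt" -> "ypays" -> "ays"
  "uzzkn" -> "uzkn" -> "zkn" -> "nkz" -> "mjy" -> "y"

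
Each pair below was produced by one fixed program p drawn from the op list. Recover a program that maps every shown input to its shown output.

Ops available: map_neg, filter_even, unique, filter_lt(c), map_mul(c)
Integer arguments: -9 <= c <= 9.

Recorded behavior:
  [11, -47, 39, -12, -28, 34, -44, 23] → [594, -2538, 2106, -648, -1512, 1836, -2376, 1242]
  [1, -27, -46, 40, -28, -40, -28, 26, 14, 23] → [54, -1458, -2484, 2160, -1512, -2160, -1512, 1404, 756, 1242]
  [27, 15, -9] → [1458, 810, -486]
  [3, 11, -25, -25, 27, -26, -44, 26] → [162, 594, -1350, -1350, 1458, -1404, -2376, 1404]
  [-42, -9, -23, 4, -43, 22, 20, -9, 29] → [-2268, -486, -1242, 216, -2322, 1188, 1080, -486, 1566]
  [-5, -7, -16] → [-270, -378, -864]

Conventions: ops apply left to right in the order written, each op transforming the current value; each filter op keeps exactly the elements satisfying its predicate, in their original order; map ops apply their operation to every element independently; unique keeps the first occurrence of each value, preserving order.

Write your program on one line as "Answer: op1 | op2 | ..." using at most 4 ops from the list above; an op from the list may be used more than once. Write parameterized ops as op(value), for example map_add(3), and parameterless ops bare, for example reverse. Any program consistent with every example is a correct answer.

map_mul(9) | map_mul(-3) | map_neg | map_mul(2)

Check, running the answer program on each example:
  [11, -47, 39, -12, -28, 34, -44, 23] -> [99, -423, 351, -108, -252, 306, -396, 207] -> [-297, 1269, -1053, 324, 756, -918, 1188, -621] -> [297, -1269, 1053, -324, -756, 918, -1188, 621] -> [594, -2538, 2106, -648, -1512, 1836, -2376, 1242]
  [1, -27, -46, 40, -28, -40, -28, 26, 14, 23] -> [9, -243, -414, 360, -252, -360, -252, 234, 126, 207] -> [-27, 729, 1242, -1080, 756, 1080, 756, -702, -378, -621] -> [27, -729, -1242, 1080, -756, -1080, -756, 702, 378, 621] -> [54, -1458, -2484, 2160, -1512, -2160, -1512, 1404, 756, 1242]
  [27, 15, -9] -> [243, 135, -81] -> [-729, -405, 243] -> [729, 405, -243] -> [1458, 810, -486]
  [3, 11, -25, -25, 27, -26, -44, 26] -> [27, 99, -225, -225, 243, -234, -396, 234] -> [-81, -297, 675, 675, -729, 702, 1188, -702] -> [81, 297, -675, -675, 729, -702, -1188, 702] -> [162, 594, -1350, -1350, 1458, -1404, -2376, 1404]
  [-42, -9, -23, 4, -43, 22, 20, -9, 29] -> [-378, -81, -207, 36, -387, 198, 180, -81, 261] -> [1134, 243, 621, -108, 1161, -594, -540, 243, -783] -> [-1134, -243, -621, 108, -1161, 594, 540, -243, 783] -> [-2268, -486, -1242, 216, -2322, 1188, 1080, -486, 1566]
  [-5, -7, -16] -> [-45, -63, -144] -> [135, 189, 432] -> [-135, -189, -432] -> [-270, -378, -864]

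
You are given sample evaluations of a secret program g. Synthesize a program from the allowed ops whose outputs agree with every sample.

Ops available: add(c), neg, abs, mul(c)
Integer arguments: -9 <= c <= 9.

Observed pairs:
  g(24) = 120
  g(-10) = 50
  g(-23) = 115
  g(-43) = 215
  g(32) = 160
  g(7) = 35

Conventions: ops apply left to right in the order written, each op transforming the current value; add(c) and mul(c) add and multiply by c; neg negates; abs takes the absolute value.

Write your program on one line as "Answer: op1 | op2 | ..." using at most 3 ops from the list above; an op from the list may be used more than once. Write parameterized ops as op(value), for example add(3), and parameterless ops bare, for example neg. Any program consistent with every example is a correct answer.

abs | mul(5)

Check, running the answer program on each example:
  24 -> 24 -> 120
  -10 -> 10 -> 50
  -23 -> 23 -> 115
  -43 -> 43 -> 215
  32 -> 32 -> 160
  7 -> 7 -> 35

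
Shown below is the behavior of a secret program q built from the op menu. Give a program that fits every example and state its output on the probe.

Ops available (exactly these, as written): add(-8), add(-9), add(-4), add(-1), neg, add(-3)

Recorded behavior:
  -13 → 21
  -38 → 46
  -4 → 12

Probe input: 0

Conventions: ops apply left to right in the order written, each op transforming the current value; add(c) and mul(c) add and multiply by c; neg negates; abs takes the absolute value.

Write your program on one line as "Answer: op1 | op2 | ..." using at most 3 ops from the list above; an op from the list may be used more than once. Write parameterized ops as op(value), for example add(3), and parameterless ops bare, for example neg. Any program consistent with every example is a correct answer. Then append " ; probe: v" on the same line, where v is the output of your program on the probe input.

add(-8) | neg ; probe: 8

Check, running the answer program on each example:
  -13 -> -21 -> 21
  -38 -> -46 -> 46
  -4 -> -12 -> 12
  probe: 0 -> -8 -> 8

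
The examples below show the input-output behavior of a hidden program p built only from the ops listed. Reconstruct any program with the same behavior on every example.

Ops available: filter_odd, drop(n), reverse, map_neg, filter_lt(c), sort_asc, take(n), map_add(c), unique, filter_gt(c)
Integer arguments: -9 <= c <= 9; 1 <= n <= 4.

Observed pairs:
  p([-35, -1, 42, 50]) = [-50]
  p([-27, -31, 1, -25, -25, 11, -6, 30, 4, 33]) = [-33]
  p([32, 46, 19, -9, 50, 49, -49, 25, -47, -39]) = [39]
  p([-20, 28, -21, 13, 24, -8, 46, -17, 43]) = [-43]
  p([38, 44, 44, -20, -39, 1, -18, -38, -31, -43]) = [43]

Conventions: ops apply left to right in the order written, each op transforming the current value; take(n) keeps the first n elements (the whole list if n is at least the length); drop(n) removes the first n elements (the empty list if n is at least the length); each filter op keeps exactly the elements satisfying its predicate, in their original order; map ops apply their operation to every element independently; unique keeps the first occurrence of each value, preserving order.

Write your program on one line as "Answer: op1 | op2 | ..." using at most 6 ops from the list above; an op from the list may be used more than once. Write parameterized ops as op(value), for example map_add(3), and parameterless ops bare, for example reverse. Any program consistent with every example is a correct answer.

reverse | take(3) | map_neg | reverse | drop(2)

Check, running the answer program on each example:
  [-35, -1, 42, 50] -> [50, 42, -1, -35] -> [50, 42, -1] -> [-50, -42, 1] -> [1, -42, -50] -> [-50]
  [-27, -31, 1, -25, -25, 11, -6, 30, 4, 33] -> [33, 4, 30, -6, 11, -25, -25, 1, -31, -27] -> [33, 4, 30] -> [-33, -4, -30] -> [-30, -4, -33] -> [-33]
  [32, 46, 19, -9, 50, 49, -49, 25, -47, -39] -> [-39, -47, 25, -49, 49, 50, -9, 19, 46, 32] -> [-39, -47, 25] -> [39, 47, -25] -> [-25, 47, 39] -> [39]
  [-20, 28, -21, 13, 24, -8, 46, -17, 43] -> [43, -17, 46, -8, 24, 13, -21, 28, -20] -> [43, -17, 46] -> [-43, 17, -46] -> [-46, 17, -43] -> [-43]
  [38, 44, 44, -20, -39, 1, -18, -38, -31, -43] -> [-43, -31, -38, -18, 1, -39, -20, 44, 44, 38] -> [-43, -31, -38] -> [43, 31, 38] -> [38, 31, 43] -> [43]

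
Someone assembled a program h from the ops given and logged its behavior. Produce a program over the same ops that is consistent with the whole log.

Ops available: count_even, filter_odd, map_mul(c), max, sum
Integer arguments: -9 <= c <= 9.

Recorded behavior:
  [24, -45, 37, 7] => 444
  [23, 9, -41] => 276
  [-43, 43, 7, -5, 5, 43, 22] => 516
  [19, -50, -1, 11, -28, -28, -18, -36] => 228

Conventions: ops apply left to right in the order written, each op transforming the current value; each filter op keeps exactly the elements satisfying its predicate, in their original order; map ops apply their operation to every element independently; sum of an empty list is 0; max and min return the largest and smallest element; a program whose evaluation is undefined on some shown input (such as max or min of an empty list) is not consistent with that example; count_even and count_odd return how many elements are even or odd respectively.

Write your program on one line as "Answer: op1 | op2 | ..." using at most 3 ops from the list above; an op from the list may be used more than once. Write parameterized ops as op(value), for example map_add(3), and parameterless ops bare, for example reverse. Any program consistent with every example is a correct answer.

map_mul(6) | map_mul(2) | max

Check, running the answer program on each example:
  [24, -45, 37, 7] -> [144, -270, 222, 42] -> [288, -540, 444, 84] -> 444
  [23, 9, -41] -> [138, 54, -246] -> [276, 108, -492] -> 276
  [-43, 43, 7, -5, 5, 43, 22] -> [-258, 258, 42, -30, 30, 258, 132] -> [-516, 516, 84, -60, 60, 516, 264] -> 516
  [19, -50, -1, 11, -28, -28, -18, -36] -> [114, -300, -6, 66, -168, -168, -108, -216] -> [228, -600, -12, 132, -336, -336, -216, -432] -> 228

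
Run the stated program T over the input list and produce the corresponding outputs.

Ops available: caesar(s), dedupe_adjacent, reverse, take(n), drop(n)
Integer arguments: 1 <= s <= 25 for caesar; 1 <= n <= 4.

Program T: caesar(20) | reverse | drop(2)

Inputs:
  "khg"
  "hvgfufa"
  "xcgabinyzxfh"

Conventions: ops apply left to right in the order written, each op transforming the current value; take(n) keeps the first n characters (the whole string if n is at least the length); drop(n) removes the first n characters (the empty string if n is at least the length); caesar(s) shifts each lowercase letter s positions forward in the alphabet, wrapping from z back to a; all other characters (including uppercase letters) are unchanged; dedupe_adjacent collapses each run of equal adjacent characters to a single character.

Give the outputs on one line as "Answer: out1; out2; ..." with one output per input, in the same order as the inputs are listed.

Execution, op by op:
  "khg" -> "eba" -> "abe" -> "e"
  "hvgfufa" -> "bpazozu" -> "uzozapb" -> "ozapb"
  "xcgabinyzxfh" -> "rwauvchstrzb" -> "bzrtshcvuawr" -> "rtshcvuawr"

"e"; "ozapb"; "rtshcvuawr"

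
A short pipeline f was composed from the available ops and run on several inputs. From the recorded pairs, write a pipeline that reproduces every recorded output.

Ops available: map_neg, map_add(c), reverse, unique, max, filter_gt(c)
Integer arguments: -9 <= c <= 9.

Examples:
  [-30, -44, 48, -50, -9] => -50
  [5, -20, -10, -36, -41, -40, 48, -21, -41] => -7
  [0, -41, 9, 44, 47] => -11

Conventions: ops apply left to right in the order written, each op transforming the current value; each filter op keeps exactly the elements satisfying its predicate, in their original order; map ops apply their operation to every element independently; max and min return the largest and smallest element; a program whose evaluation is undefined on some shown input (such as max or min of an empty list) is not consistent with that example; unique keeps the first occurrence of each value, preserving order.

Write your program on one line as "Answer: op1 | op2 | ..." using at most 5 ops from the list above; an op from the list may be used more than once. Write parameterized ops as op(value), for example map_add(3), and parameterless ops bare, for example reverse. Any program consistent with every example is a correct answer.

map_add(2) | reverse | filter_gt(5) | map_neg | max

Check, running the answer program on each example:
  [-30, -44, 48, -50, -9] -> [-28, -42, 50, -48, -7] -> [-7, -48, 50, -42, -28] -> [50] -> [-50] -> -50
  [5, -20, -10, -36, -41, -40, 48, -21, -41] -> [7, -18, -8, -34, -39, -38, 50, -19, -39] -> [-39, -19, 50, -38, -39, -34, -8, -18, 7] -> [50, 7] -> [-50, -7] -> -7
  [0, -41, 9, 44, 47] -> [2, -39, 11, 46, 49] -> [49, 46, 11, -39, 2] -> [49, 46, 11] -> [-49, -46, -11] -> -11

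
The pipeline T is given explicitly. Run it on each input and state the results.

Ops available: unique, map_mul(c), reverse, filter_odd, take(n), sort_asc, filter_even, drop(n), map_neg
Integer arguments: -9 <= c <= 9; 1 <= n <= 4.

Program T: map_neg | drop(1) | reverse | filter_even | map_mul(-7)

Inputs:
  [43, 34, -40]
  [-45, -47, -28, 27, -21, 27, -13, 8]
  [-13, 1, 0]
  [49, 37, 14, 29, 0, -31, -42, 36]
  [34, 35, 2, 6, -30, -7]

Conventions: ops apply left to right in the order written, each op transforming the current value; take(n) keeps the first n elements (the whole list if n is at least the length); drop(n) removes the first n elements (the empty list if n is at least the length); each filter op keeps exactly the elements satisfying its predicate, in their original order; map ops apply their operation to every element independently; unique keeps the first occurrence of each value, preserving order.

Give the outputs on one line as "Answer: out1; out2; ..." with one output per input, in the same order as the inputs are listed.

[-280, 238]; [56, -196]; [0]; [252, -294, 0, 98]; [-210, 42, 14]

Execution, op by op:
  [43, 34, -40] -> [-43, -34, 40] -> [-34, 40] -> [40, -34] -> [40, -34] -> [-280, 238]
  [-45, -47, -28, 27, -21, 27, -13, 8] -> [45, 47, 28, -27, 21, -27, 13, -8] -> [47, 28, -27, 21, -27, 13, -8] -> [-8, 13, -27, 21, -27, 28, 47] -> [-8, 28] -> [56, -196]
  [-13, 1, 0] -> [13, -1, 0] -> [-1, 0] -> [0, -1] -> [0] -> [0]
  [49, 37, 14, 29, 0, -31, -42, 36] -> [-49, -37, -14, -29, 0, 31, 42, -36] -> [-37, -14, -29, 0, 31, 42, -36] -> [-36, 42, 31, 0, -29, -14, -37] -> [-36, 42, 0, -14] -> [252, -294, 0, 98]
  [34, 35, 2, 6, -30, -7] -> [-34, -35, -2, -6, 30, 7] -> [-35, -2, -6, 30, 7] -> [7, 30, -6, -2, -35] -> [30, -6, -2] -> [-210, 42, 14]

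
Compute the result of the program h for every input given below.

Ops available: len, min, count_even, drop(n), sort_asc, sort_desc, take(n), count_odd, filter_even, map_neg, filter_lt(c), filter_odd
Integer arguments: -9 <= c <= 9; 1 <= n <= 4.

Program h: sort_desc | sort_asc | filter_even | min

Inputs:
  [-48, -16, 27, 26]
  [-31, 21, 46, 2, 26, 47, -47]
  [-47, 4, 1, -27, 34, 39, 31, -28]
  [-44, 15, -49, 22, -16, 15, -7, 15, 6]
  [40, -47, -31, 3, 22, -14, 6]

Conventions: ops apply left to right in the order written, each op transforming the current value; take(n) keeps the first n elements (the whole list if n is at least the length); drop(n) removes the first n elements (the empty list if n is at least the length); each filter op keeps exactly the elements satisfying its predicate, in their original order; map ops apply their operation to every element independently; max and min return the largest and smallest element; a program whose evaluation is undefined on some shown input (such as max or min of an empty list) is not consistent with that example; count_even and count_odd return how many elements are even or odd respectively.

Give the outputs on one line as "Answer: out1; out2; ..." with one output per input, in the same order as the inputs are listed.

Execution, op by op:
  [-48, -16, 27, 26] -> [27, 26, -16, -48] -> [-48, -16, 26, 27] -> [-48, -16, 26] -> -48
  [-31, 21, 46, 2, 26, 47, -47] -> [47, 46, 26, 21, 2, -31, -47] -> [-47, -31, 2, 21, 26, 46, 47] -> [2, 26, 46] -> 2
  [-47, 4, 1, -27, 34, 39, 31, -28] -> [39, 34, 31, 4, 1, -27, -28, -47] -> [-47, -28, -27, 1, 4, 31, 34, 39] -> [-28, 4, 34] -> -28
  [-44, 15, -49, 22, -16, 15, -7, 15, 6] -> [22, 15, 15, 15, 6, -7, -16, -44, -49] -> [-49, -44, -16, -7, 6, 15, 15, 15, 22] -> [-44, -16, 6, 22] -> -44
  [40, -47, -31, 3, 22, -14, 6] -> [40, 22, 6, 3, -14, -31, -47] -> [-47, -31, -14, 3, 6, 22, 40] -> [-14, 6, 22, 40] -> -14

-48; 2; -28; -44; -14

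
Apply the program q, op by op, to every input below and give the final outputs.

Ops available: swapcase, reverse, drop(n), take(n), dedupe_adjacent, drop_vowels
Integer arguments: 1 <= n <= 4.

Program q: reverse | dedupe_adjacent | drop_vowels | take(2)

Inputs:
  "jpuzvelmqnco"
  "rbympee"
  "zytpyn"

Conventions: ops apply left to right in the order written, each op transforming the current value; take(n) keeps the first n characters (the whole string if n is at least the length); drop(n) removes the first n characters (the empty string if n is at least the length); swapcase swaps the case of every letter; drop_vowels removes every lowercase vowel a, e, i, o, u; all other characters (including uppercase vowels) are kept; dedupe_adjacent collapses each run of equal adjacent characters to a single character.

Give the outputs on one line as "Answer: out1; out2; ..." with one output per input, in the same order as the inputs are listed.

"cn"; "pm"; "ny"

Execution, op by op:
  "jpuzvelmqnco" -> "ocnqmlevzupj" -> "ocnqmlevzupj" -> "cnqmlvzpj" -> "cn"
  "rbympee" -> "eepmybr" -> "epmybr" -> "pmybr" -> "pm"
  "zytpyn" -> "nyptyz" -> "nyptyz" -> "nyptyz" -> "ny"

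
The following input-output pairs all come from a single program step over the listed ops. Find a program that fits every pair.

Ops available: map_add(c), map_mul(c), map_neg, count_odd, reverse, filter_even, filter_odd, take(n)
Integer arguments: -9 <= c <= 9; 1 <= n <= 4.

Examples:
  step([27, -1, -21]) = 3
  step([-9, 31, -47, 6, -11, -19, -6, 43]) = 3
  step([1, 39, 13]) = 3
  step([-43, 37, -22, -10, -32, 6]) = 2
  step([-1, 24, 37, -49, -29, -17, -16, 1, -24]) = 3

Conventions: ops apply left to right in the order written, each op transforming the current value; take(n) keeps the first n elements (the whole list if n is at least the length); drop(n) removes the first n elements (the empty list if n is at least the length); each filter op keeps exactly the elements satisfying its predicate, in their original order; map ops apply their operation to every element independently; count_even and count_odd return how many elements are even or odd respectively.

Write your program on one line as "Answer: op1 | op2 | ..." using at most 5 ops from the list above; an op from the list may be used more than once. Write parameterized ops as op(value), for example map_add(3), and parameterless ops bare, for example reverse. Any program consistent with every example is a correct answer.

take(4) | map_neg | reverse | count_odd

Check, running the answer program on each example:
  [27, -1, -21] -> [27, -1, -21] -> [-27, 1, 21] -> [21, 1, -27] -> 3
  [-9, 31, -47, 6, -11, -19, -6, 43] -> [-9, 31, -47, 6] -> [9, -31, 47, -6] -> [-6, 47, -31, 9] -> 3
  [1, 39, 13] -> [1, 39, 13] -> [-1, -39, -13] -> [-13, -39, -1] -> 3
  [-43, 37, -22, -10, -32, 6] -> [-43, 37, -22, -10] -> [43, -37, 22, 10] -> [10, 22, -37, 43] -> 2
  [-1, 24, 37, -49, -29, -17, -16, 1, -24] -> [-1, 24, 37, -49] -> [1, -24, -37, 49] -> [49, -37, -24, 1] -> 3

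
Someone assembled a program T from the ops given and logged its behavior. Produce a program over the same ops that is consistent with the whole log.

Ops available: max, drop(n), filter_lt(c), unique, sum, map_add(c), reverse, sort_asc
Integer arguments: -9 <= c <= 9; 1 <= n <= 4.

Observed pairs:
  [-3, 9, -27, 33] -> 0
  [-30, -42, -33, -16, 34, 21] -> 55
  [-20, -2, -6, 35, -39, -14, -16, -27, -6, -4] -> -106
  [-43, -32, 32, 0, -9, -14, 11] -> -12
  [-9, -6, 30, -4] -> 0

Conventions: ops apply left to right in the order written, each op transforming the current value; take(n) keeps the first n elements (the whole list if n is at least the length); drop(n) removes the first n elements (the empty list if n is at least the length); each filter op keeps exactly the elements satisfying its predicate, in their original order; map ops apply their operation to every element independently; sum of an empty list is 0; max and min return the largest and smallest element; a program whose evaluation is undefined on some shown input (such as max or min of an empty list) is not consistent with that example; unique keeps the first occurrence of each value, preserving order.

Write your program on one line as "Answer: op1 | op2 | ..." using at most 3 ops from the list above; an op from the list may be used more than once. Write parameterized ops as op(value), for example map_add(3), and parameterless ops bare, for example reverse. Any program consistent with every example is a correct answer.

drop(2) | drop(2) | sum

Check, running the answer program on each example:
  [-3, 9, -27, 33] -> [-27, 33] -> [] -> 0
  [-30, -42, -33, -16, 34, 21] -> [-33, -16, 34, 21] -> [34, 21] -> 55
  [-20, -2, -6, 35, -39, -14, -16, -27, -6, -4] -> [-6, 35, -39, -14, -16, -27, -6, -4] -> [-39, -14, -16, -27, -6, -4] -> -106
  [-43, -32, 32, 0, -9, -14, 11] -> [32, 0, -9, -14, 11] -> [-9, -14, 11] -> -12
  [-9, -6, 30, -4] -> [30, -4] -> [] -> 0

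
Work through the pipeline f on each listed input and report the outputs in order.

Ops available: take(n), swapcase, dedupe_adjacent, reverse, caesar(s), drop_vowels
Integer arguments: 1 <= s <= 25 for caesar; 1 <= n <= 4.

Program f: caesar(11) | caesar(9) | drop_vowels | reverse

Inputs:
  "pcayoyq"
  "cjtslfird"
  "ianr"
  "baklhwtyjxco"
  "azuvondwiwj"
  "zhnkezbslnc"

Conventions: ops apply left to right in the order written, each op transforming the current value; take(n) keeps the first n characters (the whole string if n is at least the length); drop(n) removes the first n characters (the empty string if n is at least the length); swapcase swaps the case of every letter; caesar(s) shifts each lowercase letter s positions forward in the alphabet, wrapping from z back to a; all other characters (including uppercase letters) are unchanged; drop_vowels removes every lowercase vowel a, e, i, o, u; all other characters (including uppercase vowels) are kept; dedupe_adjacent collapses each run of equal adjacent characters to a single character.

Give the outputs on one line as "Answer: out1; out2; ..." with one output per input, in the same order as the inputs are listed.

Execution, op by op:
  "pcayoyq" -> "anljzjb" -> "jwusisk" -> "jwssk" -> "ksswj"
  "cjtslfird" -> "nuedwqtco" -> "wdnmfzclx" -> "wdnmfzclx" -> "xlczfmndw"
  "ianr" -> "tlyc" -> "cuhl" -> "chl" -> "lhc"
  "baklhwtyjxco" -> "mlvwshejuinz" -> "vuefbqnsdrwi" -> "vfbqnsdrw" -> "wrdsnqbfv"
  "azuvondwiwj" -> "lkfgzyohthu" -> "utopihxqcqd" -> "tphxqcqd" -> "dqcqxhpt"
  "zhnkezbslnc" -> "ksyvpkmdwyn" -> "tbheytvmfhw" -> "tbhytvmfhw" -> "whfmvtyhbt"

"ksswj"; "xlczfmndw"; "lhc"; "wrdsnqbfv"; "dqcqxhpt"; "whfmvtyhbt"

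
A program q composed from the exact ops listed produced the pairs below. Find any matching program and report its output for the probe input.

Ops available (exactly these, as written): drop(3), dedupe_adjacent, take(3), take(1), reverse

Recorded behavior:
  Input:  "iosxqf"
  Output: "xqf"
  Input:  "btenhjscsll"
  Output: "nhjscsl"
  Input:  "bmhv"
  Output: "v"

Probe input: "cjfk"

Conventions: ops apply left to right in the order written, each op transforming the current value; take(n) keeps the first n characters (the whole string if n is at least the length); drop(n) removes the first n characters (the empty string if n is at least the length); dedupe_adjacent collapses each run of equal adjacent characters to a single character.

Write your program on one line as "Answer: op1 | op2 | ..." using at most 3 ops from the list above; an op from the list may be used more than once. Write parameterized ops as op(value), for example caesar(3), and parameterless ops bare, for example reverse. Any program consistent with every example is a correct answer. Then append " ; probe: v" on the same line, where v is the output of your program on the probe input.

drop(3) | dedupe_adjacent ; probe: "k"

Check, running the answer program on each example:
  "iosxqf" -> "xqf" -> "xqf"
  "btenhjscsll" -> "nhjscsll" -> "nhjscsl"
  "bmhv" -> "v" -> "v"
  probe: "cjfk" -> "k" -> "k"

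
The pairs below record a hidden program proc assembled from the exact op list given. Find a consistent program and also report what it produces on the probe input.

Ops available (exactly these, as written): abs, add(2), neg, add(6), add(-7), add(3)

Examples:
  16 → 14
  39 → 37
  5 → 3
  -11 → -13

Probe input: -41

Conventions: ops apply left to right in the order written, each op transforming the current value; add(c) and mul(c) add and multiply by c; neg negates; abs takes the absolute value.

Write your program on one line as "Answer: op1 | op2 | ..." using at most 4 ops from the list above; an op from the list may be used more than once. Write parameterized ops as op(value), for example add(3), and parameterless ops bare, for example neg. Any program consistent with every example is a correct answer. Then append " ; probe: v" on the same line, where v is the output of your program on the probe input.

add(2) | add(-7) | add(3) ; probe: -43

Check, running the answer program on each example:
  16 -> 18 -> 11 -> 14
  39 -> 41 -> 34 -> 37
  5 -> 7 -> 0 -> 3
  -11 -> -9 -> -16 -> -13
  probe: -41 -> -39 -> -46 -> -43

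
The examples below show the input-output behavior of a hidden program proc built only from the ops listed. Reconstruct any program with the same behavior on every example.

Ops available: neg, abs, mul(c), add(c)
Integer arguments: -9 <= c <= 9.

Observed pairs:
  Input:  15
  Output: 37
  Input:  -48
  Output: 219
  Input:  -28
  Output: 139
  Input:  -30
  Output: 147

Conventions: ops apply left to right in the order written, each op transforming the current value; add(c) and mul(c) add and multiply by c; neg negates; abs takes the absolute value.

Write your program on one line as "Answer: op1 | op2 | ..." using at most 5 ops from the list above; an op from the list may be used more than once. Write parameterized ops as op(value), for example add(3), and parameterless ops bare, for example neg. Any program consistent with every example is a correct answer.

add(-7) | mul(-4) | add(-3) | abs | add(2)

Check, running the answer program on each example:
  15 -> 8 -> -32 -> -35 -> 35 -> 37
  -48 -> -55 -> 220 -> 217 -> 217 -> 219
  -28 -> -35 -> 140 -> 137 -> 137 -> 139
  -30 -> -37 -> 148 -> 145 -> 145 -> 147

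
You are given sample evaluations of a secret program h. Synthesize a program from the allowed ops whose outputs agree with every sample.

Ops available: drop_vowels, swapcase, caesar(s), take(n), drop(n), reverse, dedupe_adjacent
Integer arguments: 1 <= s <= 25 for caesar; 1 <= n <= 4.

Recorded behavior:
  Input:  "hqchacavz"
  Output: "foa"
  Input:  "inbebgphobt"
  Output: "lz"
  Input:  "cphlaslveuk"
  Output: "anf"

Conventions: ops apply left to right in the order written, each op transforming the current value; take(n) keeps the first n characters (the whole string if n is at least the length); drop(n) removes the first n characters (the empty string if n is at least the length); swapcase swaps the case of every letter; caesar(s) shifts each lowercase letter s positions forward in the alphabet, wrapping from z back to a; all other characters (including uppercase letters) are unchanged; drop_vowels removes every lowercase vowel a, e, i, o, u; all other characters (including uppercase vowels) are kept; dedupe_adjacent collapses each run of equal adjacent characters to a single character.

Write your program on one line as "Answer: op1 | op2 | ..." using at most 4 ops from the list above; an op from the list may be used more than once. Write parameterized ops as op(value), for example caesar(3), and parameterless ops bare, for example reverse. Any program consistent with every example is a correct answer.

take(3) | drop_vowels | caesar(24)

Check, running the answer program on each example:
  "hqchacavz" -> "hqc" -> "hqc" -> "foa"
  "inbebgphobt" -> "inb" -> "nb" -> "lz"
  "cphlaslveuk" -> "cph" -> "cph" -> "anf"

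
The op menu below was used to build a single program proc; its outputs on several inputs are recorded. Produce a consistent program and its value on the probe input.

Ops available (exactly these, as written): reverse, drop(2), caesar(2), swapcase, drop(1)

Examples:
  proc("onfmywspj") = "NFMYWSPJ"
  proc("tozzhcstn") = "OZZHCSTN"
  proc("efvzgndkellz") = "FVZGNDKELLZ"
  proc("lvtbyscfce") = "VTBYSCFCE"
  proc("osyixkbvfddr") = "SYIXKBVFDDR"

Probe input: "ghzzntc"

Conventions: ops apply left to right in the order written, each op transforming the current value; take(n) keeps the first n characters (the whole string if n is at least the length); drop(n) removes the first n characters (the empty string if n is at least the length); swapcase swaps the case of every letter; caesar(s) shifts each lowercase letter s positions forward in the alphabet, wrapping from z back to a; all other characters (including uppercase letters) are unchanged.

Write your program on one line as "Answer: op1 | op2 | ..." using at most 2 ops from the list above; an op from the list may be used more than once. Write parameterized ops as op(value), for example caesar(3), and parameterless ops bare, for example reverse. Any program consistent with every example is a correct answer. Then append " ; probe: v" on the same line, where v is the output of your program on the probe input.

swapcase | drop(1) ; probe: "HZZNTC"

Check, running the answer program on each example:
  "onfmywspj" -> "ONFMYWSPJ" -> "NFMYWSPJ"
  "tozzhcstn" -> "TOZZHCSTN" -> "OZZHCSTN"
  "efvzgndkellz" -> "EFVZGNDKELLZ" -> "FVZGNDKELLZ"
  "lvtbyscfce" -> "LVTBYSCFCE" -> "VTBYSCFCE"
  "osyixkbvfddr" -> "OSYIXKBVFDDR" -> "SYIXKBVFDDR"
  probe: "ghzzntc" -> "GHZZNTC" -> "HZZNTC"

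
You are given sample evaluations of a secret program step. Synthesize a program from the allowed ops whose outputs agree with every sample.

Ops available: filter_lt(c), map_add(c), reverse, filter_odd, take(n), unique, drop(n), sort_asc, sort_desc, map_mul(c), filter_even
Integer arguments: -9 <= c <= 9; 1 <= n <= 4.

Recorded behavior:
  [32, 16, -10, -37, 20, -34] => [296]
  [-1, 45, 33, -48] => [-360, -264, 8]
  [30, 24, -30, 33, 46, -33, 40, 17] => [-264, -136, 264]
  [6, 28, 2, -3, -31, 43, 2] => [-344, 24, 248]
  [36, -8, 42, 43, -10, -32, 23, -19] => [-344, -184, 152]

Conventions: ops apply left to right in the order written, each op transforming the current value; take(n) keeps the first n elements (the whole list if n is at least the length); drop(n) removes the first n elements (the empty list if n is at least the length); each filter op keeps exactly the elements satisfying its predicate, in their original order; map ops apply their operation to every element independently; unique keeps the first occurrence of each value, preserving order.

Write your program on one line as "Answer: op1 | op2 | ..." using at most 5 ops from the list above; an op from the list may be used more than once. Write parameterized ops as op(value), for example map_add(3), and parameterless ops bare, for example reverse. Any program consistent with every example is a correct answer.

unique | filter_odd | sort_asc | map_mul(-8) | sort_asc

Check, running the answer program on each example:
  [32, 16, -10, -37, 20, -34] -> [32, 16, -10, -37, 20, -34] -> [-37] -> [-37] -> [296] -> [296]
  [-1, 45, 33, -48] -> [-1, 45, 33, -48] -> [-1, 45, 33] -> [-1, 33, 45] -> [8, -264, -360] -> [-360, -264, 8]
  [30, 24, -30, 33, 46, -33, 40, 17] -> [30, 24, -30, 33, 46, -33, 40, 17] -> [33, -33, 17] -> [-33, 17, 33] -> [264, -136, -264] -> [-264, -136, 264]
  [6, 28, 2, -3, -31, 43, 2] -> [6, 28, 2, -3, -31, 43] -> [-3, -31, 43] -> [-31, -3, 43] -> [248, 24, -344] -> [-344, 24, 248]
  [36, -8, 42, 43, -10, -32, 23, -19] -> [36, -8, 42, 43, -10, -32, 23, -19] -> [43, 23, -19] -> [-19, 23, 43] -> [152, -184, -344] -> [-344, -184, 152]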